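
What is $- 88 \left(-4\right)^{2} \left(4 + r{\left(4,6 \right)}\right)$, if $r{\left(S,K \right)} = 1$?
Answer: $-7040$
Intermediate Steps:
$- 88 \left(-4\right)^{2} \left(4 + r{\left(4,6 \right)}\right) = - 88 \left(-4\right)^{2} \left(4 + 1\right) = - 88 \cdot 16 \cdot 5 = \left(-88\right) 80 = -7040$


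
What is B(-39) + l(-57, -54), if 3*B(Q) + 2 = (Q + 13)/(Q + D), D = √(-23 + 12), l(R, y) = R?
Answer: -132011/2298 + 13*I*√11/2298 ≈ -57.446 + 0.018762*I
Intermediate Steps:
D = I*√11 (D = √(-11) = I*√11 ≈ 3.3166*I)
B(Q) = -⅔ + (13 + Q)/(3*(Q + I*√11)) (B(Q) = -⅔ + ((Q + 13)/(Q + I*√11))/3 = -⅔ + ((13 + Q)/(Q + I*√11))/3 = -⅔ + (13 + Q)/(3*(Q + I*√11)))
B(-39) + l(-57, -54) = (13 - 1*(-39) - 2*I*√11)/(3*(-39 + I*√11)) - 57 = (13 + 39 - 2*I*√11)/(3*(-39 + I*√11)) - 57 = (52 - 2*I*√11)/(3*(-39 + I*√11)) - 57 = -57 + (52 - 2*I*√11)/(3*(-39 + I*√11))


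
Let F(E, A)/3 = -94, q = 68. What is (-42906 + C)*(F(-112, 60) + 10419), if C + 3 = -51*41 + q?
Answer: -455475684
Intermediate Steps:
F(E, A) = -282 (F(E, A) = 3*(-94) = -282)
C = -2026 (C = -3 + (-51*41 + 68) = -3 + (-2091 + 68) = -3 - 2023 = -2026)
(-42906 + C)*(F(-112, 60) + 10419) = (-42906 - 2026)*(-282 + 10419) = -44932*10137 = -455475684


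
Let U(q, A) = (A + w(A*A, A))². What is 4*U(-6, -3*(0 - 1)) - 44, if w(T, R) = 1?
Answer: 20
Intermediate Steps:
U(q, A) = (1 + A)² (U(q, A) = (A + 1)² = (1 + A)²)
4*U(-6, -3*(0 - 1)) - 44 = 4*(1 - 3*(0 - 1))² - 44 = 4*(1 - 3*(-1))² - 44 = 4*(1 + 3)² - 44 = 4*4² - 44 = 4*16 - 44 = 64 - 44 = 20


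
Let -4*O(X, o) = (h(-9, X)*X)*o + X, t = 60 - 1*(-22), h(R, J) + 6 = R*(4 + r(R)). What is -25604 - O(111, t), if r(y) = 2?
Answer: -648425/4 ≈ -1.6211e+5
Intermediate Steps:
h(R, J) = -6 + 6*R (h(R, J) = -6 + R*(4 + 2) = -6 + R*6 = -6 + 6*R)
t = 82 (t = 60 + 22 = 82)
O(X, o) = -X/4 + 15*X*o (O(X, o) = -(((-6 + 6*(-9))*X)*o + X)/4 = -(((-6 - 54)*X)*o + X)/4 = -((-60*X)*o + X)/4 = -(-60*X*o + X)/4 = -(X - 60*X*o)/4 = -X/4 + 15*X*o)
-25604 - O(111, t) = -25604 - 111*(-1 + 60*82)/4 = -25604 - 111*(-1 + 4920)/4 = -25604 - 111*4919/4 = -25604 - 1*546009/4 = -25604 - 546009/4 = -648425/4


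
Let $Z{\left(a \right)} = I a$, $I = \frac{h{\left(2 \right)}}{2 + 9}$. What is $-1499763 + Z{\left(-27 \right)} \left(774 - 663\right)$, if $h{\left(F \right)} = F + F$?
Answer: $- \frac{16509381}{11} \approx -1.5009 \cdot 10^{6}$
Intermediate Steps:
$h{\left(F \right)} = 2 F$
$I = \frac{4}{11}$ ($I = \frac{2 \cdot 2}{2 + 9} = \frac{4}{11} \approx 0.36364$)
$Z{\left(a \right)} = \frac{4 a}{11}$
$-1499763 + Z{\left(-27 \right)} \left(774 - 663\right) = -1499763 + \frac{4}{11} \left(-27\right) \left(774 - 663\right) = -1499763 - \frac{11988}{11} = - \frac{16509381}{11}$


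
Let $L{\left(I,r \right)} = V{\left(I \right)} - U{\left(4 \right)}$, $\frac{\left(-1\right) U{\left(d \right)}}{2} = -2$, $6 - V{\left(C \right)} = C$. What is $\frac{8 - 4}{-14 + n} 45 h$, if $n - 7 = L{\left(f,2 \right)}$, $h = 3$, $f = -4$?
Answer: $-540$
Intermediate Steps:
$V{\left(C \right)} = 6 - C$
$U{\left(d \right)} = 4$ ($U{\left(d \right)} = \left(-2\right) \left(-2\right) = 4$)
$L{\left(I,r \right)} = 2 - I$ ($L{\left(I,r \right)} = \left(6 - I\right) - 4 = 2 - I$)
$n = 13$ ($n = 7 + \left(2 - -4\right) = 7 + \left(2 + 4\right) = 7 + 6 = 13$)
$\frac{8 - 4}{-14 + n} 45 h = \frac{8 - 4}{-14 + 13} \cdot 45 \cdot 3 = \frac{4}{-1} \cdot 45 \cdot 3 = 4 \left(-1\right) 45 \cdot 3 = \left(-4\right) 45 \cdot 3 = \left(-180\right) 3 = -540$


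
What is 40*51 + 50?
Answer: 2090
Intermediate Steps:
40*51 + 50 = 2040 + 50 = 2090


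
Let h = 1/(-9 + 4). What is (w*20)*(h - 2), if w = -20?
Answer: 880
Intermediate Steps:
h = -⅕ (h = 1/(-5) = -⅕ ≈ -0.20000)
(w*20)*(h - 2) = (-20*20)*(-⅕ - 2) = -400*(-11/5) = 880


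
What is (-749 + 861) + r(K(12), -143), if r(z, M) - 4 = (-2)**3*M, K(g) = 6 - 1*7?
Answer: 1260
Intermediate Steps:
K(g) = -1 (K(g) = 6 - 7 = -1)
r(z, M) = 4 - 8*M (r(z, M) = 4 + (-2)**3*M = 4 - 8*M)
(-749 + 861) + r(K(12), -143) = (-749 + 861) + (4 - 8*(-143)) = 112 + (4 + 1144) = 112 + 1148 = 1260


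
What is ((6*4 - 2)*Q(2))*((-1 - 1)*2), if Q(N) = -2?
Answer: 176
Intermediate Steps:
((6*4 - 2)*Q(2))*((-1 - 1)*2) = ((6*4 - 2)*(-2))*((-1 - 1)*2) = ((24 - 2)*(-2))*(-2*2) = (22*(-2))*(-4) = -44*(-4) = 176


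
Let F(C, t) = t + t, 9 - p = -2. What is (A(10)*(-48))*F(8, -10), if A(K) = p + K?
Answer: 20160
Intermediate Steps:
p = 11 (p = 9 - 1*(-2) = 9 + 2 = 11)
F(C, t) = 2*t
A(K) = 11 + K
(A(10)*(-48))*F(8, -10) = ((11 + 10)*(-48))*(2*(-10)) = (21*(-48))*(-20) = -1008*(-20) = 20160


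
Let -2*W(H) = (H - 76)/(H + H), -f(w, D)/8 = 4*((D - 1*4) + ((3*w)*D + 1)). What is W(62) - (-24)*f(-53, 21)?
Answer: 316265479/124 ≈ 2.5505e+6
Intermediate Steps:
f(w, D) = 96 - 32*D - 96*D*w (f(w, D) = -32*((D - 1*4) + ((3*w)*D + 1)) = -32*((D - 4) + (3*D*w + 1)) = -32*((-4 + D) + (1 + 3*D*w)) = -32*(-3 + D + 3*D*w) = -8*(-12 + 4*D + 12*D*w) = 96 - 32*D - 96*D*w)
W(H) = -(-76 + H)/(4*H) (W(H) = -(H - 76)/(2*(H + H)) = -(-76 + H)/(2*(2*H)) = -(-76 + H)*1/(2*H)/2 = -(-76 + H)/(4*H))
W(62) - (-24)*f(-53, 21) = (¼)*(76 - 1*62)/62 - (-24)*(96 - 32*21 - 96*21*(-53)) = (¼)*(1/62)*(76 - 62) - (-24)*(96 - 672 + 106848) = (¼)*(1/62)*14 - (-24)*106272 = 7/124 - 1*(-2550528) = 7/124 + 2550528 = 316265479/124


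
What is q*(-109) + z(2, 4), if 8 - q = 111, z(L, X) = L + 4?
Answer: 11233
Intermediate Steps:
z(L, X) = 4 + L
q = -103 (q = 8 - 1*111 = 8 - 111 = -103)
q*(-109) + z(2, 4) = -103*(-109) + (4 + 2) = 11227 + 6 = 11233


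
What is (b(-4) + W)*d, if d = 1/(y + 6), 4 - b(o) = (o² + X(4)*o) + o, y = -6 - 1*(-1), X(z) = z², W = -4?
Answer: 52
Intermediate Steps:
y = -5 (y = -6 + 1 = -5)
b(o) = 4 - o² - 17*o (b(o) = 4 - ((o² + 4²*o) + o) = 4 - ((o² + 16*o) + o) = 4 - (o² + 17*o) = 4 + (-o² - 17*o) = 4 - o² - 17*o)
d = 1 (d = 1/(-5 + 6) = 1/1 = 1)
(b(-4) + W)*d = ((4 - 1*(-4)² - 17*(-4)) - 4)*1 = ((4 - 1*16 + 68) - 4)*1 = ((4 - 16 + 68) - 4)*1 = (56 - 4)*1 = 52*1 = 52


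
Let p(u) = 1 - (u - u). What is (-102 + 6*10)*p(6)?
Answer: -42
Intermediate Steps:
p(u) = 1 (p(u) = 1 - 1*0 = 1 + 0 = 1)
(-102 + 6*10)*p(6) = (-102 + 6*10)*1 = (-102 + 60)*1 = -42*1 = -42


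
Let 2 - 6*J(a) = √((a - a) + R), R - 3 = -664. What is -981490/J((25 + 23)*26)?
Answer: -2355576/133 - 1177788*I*√661/133 ≈ -17711.0 - 2.2768e+5*I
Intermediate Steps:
R = -661 (R = 3 - 664 = -661)
J(a) = ⅓ - I*√661/6 (J(a) = ⅓ - √((a - a) - 661)/6 = ⅓ - √(0 - 661)/6 = ⅓ - I*√661/6)
-981490/J((25 + 23)*26) = -981490/(⅓ - I*√661/6)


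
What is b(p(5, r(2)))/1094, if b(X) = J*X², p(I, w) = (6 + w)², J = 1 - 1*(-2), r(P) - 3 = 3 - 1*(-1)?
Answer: 85683/1094 ≈ 78.321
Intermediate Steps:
r(P) = 7 (r(P) = 3 + (3 - 1*(-1)) = 3 + (3 + 1) = 3 + 4 = 7)
J = 3 (J = 1 + 2 = 3)
b(X) = 3*X²
b(p(5, r(2)))/1094 = (3*((6 + 7)²)²)/1094 = (3*(13²)²)*(1/1094) = (3*169²)*(1/1094) = (3*28561)*(1/1094) = 85683*(1/1094) = 85683/1094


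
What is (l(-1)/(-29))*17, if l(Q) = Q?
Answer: 17/29 ≈ 0.58621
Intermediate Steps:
(l(-1)/(-29))*17 = -1/(-29)*17 = -1*(-1/29)*17 = (1/29)*17 = 17/29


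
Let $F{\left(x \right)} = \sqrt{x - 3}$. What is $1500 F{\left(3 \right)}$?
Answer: $0$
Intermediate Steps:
$F{\left(x \right)} = \sqrt{-3 + x}$ ($F{\left(x \right)} = \sqrt{x + \left(-5 + 2\right)} = \sqrt{x - 3} = \sqrt{-3 + x}$)
$1500 F{\left(3 \right)} = 1500 \sqrt{-3 + 3} = 1500 \sqrt{0} = 1500 \cdot 0 = 0$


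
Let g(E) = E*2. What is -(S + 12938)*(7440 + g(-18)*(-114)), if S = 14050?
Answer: -311549472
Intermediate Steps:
g(E) = 2*E
-(S + 12938)*(7440 + g(-18)*(-114)) = -(14050 + 12938)*(7440 + (2*(-18))*(-114)) = -26988*(7440 - 36*(-114)) = -26988*(7440 + 4104) = -26988*11544 = -1*311549472 = -311549472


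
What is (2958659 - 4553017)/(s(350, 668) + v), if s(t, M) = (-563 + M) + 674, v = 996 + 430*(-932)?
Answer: 1594358/398985 ≈ 3.9960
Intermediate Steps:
v = -399764 (v = 996 - 400760 = -399764)
s(t, M) = 111 + M
(2958659 - 4553017)/(s(350, 668) + v) = (2958659 - 4553017)/((111 + 668) - 399764) = -1594358/(779 - 399764) = -1594358/(-398985) = -1594358*(-1/398985) = 1594358/398985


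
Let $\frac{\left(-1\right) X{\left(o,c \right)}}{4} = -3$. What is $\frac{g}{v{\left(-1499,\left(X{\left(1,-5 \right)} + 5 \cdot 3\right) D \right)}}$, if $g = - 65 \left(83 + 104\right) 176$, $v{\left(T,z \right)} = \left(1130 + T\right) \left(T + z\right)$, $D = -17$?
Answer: $- \frac{97240}{32841} \approx -2.9609$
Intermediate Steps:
$X{\left(o,c \right)} = 12$ ($X{\left(o,c \right)} = \left(-4\right) \left(-3\right) = 12$)
$g = -2139280$ ($g = \left(-65\right) 187 \cdot 176 = \left(-12155\right) 176 = -2139280$)
$\frac{g}{v{\left(-1499,\left(X{\left(1,-5 \right)} + 5 \cdot 3\right) D \right)}} = - \frac{2139280}{\left(-1499\right)^{2} + 1130 \left(-1499\right) + 1130 \left(12 + 5 \cdot 3\right) \left(-17\right) - 1499 \left(12 + 5 \cdot 3\right) \left(-17\right)} = - \frac{2139280}{2247001 - 1693870 + 1130 \left(12 + 15\right) \left(-17\right) - 1499 \left(12 + 15\right) \left(-17\right)} = - \frac{2139280}{2247001 - 1693870 + 1130 \cdot 27 \left(-17\right) - 1499 \cdot 27 \left(-17\right)} = - \frac{2139280}{2247001 - 1693870 + 1130 \left(-459\right) - -688041} = - \frac{2139280}{2247001 - 1693870 - 518670 + 688041} = - \frac{2139280}{722502} = \left(-2139280\right) \frac{1}{722502} = - \frac{97240}{32841}$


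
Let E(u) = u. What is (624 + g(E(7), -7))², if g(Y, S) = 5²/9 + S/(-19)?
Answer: 11500846564/29241 ≈ 3.9331e+5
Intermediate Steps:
g(Y, S) = 25/9 - S/19 (g(Y, S) = 25*(⅑) + S*(-1/19) = 25/9 - S/19)
(624 + g(E(7), -7))² = (624 + (25/9 - 1/19*(-7)))² = (624 + (25/9 + 7/19))² = (624 + 538/171)² = (107242/171)² = 11500846564/29241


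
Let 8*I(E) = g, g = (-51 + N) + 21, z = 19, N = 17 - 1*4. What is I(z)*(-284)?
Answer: 1207/2 ≈ 603.50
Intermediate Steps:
N = 13 (N = 17 - 4 = 13)
g = -17 (g = (-51 + 13) + 21 = -38 + 21 = -17)
I(E) = -17/8 (I(E) = (⅛)*(-17) = -17/8)
I(z)*(-284) = -17/8*(-284) = 1207/2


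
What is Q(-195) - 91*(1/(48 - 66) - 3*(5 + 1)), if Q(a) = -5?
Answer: 29485/18 ≈ 1638.1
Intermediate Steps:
Q(-195) - 91*(1/(48 - 66) - 3*(5 + 1)) = -5 - 91*(1/(48 - 66) - 3*(5 + 1)) = -5 - 91*(1/(-18) - 3*6) = -5 - 91*(-1/18 - 18) = -5 - 91*(-325/18) = -5 + 29575/18 = 29485/18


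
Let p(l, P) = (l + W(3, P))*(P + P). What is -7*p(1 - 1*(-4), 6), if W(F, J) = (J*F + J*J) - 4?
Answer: -4620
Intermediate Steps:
W(F, J) = -4 + J² + F*J (W(F, J) = (F*J + J²) - 4 = (J² + F*J) - 4 = -4 + J² + F*J)
p(l, P) = 2*P*(-4 + l + P² + 3*P) (p(l, P) = (l + (-4 + P² + 3*P))*(P + P) = (-4 + l + P² + 3*P)*(2*P) = 2*P*(-4 + l + P² + 3*P))
-7*p(1 - 1*(-4), 6) = -14*6*(-4 + (1 - 1*(-4)) + 6² + 3*6) = -14*6*(-4 + (1 + 4) + 36 + 18) = -14*6*(-4 + 5 + 36 + 18) = -14*6*55 = -7*660 = -4620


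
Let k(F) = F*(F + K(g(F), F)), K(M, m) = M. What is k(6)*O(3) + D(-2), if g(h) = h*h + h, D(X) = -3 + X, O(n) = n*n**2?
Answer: 7771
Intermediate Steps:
O(n) = n**3
g(h) = h + h**2 (g(h) = h**2 + h = h + h**2)
k(F) = F*(F + F*(1 + F))
k(6)*O(3) + D(-2) = (6**2*(2 + 6))*3**3 + (-3 - 2) = (36*8)*27 - 5 = 288*27 - 5 = 7776 - 5 = 7771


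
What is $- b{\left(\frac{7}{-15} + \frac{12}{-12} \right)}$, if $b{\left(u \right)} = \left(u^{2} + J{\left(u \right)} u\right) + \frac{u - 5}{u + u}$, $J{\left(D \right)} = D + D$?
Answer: $- \frac{28571}{3300} \approx -8.6579$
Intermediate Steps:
$J{\left(D \right)} = 2 D$
$b{\left(u \right)} = 3 u^{2} + \frac{-5 + u}{2 u}$ ($b{\left(u \right)} = \left(u^{2} + 2 u u\right) + \frac{u - 5}{u + u} = \left(u^{2} + 2 u^{2}\right) + \frac{-5 + u}{2 u} = 3 u^{2} + \left(-5 + u\right) \frac{1}{2 u} = 3 u^{2} + \frac{-5 + u}{2 u}$)
$- b{\left(\frac{7}{-15} + \frac{12}{-12} \right)} = - \frac{-5 + \left(\frac{7}{-15} + \frac{12}{-12}\right) + 6 \left(\frac{7}{-15} + \frac{12}{-12}\right)^{3}}{2 \left(\frac{7}{-15} + \frac{12}{-12}\right)} = - \frac{-5 + \left(7 \left(- \frac{1}{15}\right) + 12 \left(- \frac{1}{12}\right)\right) + 6 \left(7 \left(- \frac{1}{15}\right) + 12 \left(- \frac{1}{12}\right)\right)^{3}}{2 \left(7 \left(- \frac{1}{15}\right) + 12 \left(- \frac{1}{12}\right)\right)} = - \frac{-5 - \frac{22}{15} + 6 \left(- \frac{7}{15} - 1\right)^{3}}{2 \left(- \frac{7}{15} - 1\right)} = - \frac{-5 - \frac{22}{15} + 6 \left(- \frac{22}{15}\right)^{3}}{2 \left(- \frac{22}{15}\right)} = - \frac{\left(-15\right) \left(-5 - \frac{22}{15} + 6 \left(- \frac{10648}{3375}\right)\right)}{2 \cdot 22} = - \frac{\left(-15\right) \left(-5 - \frac{22}{15} - \frac{21296}{1125}\right)}{2 \cdot 22} = - \frac{\left(-15\right) \left(-28571\right)}{2 \cdot 22 \cdot 1125} = \left(-1\right) \frac{28571}{3300} = - \frac{28571}{3300}$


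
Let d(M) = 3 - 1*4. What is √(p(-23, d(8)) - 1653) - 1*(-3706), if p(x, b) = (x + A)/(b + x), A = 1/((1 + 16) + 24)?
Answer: 3706 + I*√11108335/82 ≈ 3706.0 + 40.645*I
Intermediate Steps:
d(M) = -1 (d(M) = 3 - 4 = -1)
A = 1/41 (A = 1/(17 + 24) = 1/41 ≈ 0.024390)
p(x, b) = (1/41 + x)/(b + x) (p(x, b) = (x + 1/41)/(b + x) = (1/41 + x)/(b + x))
√(p(-23, d(8)) - 1653) - 1*(-3706) = √((1/41 - 23)/(-1 - 23) - 1653) - 1*(-3706) = √(-942/41/(-24) - 1653) + 3706 = √(-1/24*(-942/41) - 1653) + 3706 = √(157/164 - 1653) + 3706 = √(-270935/164) + 3706 = I*√11108335/82 + 3706 = 3706 + I*√11108335/82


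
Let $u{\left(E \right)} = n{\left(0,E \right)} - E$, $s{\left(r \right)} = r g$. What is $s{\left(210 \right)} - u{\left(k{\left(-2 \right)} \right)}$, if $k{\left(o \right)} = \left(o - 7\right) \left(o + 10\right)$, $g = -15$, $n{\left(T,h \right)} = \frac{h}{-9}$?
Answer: $-3230$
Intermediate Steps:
$n{\left(T,h \right)} = - \frac{h}{9}$ ($n{\left(T,h \right)} = h \left(- \frac{1}{9}\right) = - \frac{h}{9}$)
$k{\left(o \right)} = \left(-7 + o\right) \left(10 + o\right)$
$s{\left(r \right)} = - 15 r$ ($s{\left(r \right)} = r \left(-15\right) = - 15 r$)
$u{\left(E \right)} = - \frac{10 E}{9}$ ($u{\left(E \right)} = - \frac{E}{9} - E = - \frac{10 E}{9}$)
$s{\left(210 \right)} - u{\left(k{\left(-2 \right)} \right)} = \left(-15\right) 210 - - \frac{10 \left(-70 + \left(-2\right)^{2} + 3 \left(-2\right)\right)}{9} = -3150 - - \frac{10 \left(-70 + 4 - 6\right)}{9} = -3150 - \left(- \frac{10}{9}\right) \left(-72\right) = -3150 - 80 = -3230$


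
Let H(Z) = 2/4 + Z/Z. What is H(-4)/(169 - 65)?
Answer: 3/208 ≈ 0.014423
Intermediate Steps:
H(Z) = 3/2 (H(Z) = 2*(1/4) + 1 = 1/2 + 1 = 3/2)
H(-4)/(169 - 65) = 3/(2*(169 - 65)) = (3/2)/104 = (3/2)*(1/104) = 3/208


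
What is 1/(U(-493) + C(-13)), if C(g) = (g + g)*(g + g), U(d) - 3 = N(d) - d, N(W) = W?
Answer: 1/679 ≈ 0.0014728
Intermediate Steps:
U(d) = 3 (U(d) = 3 + (d - d) = 3 + 0 = 3)
C(g) = 4*g**2 (C(g) = (2*g)*(2*g) = 4*g**2)
1/(U(-493) + C(-13)) = 1/(3 + 4*(-13)**2) = 1/(3 + 4*169) = 1/(3 + 676) = 1/679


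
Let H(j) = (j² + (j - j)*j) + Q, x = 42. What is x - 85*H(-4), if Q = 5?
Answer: -1743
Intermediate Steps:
H(j) = 5 + j² (H(j) = (j² + (j - j)*j) + 5 = (j² + 0*j) + 5 = (j² + 0) + 5 = j² + 5 = 5 + j²)
x - 85*H(-4) = 42 - 85*(5 + (-4)²) = 42 - 85*(5 + 16) = 42 - 85*21 = 42 - 1785 = -1743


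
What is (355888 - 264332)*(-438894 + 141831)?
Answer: -27197900028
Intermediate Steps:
(355888 - 264332)*(-438894 + 141831) = 91556*(-297063) = -27197900028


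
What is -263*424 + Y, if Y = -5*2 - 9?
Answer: -111531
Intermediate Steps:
Y = -19 (Y = -10 - 9 = -19)
-263*424 + Y = -263*424 - 19 = -111512 - 19 = -111531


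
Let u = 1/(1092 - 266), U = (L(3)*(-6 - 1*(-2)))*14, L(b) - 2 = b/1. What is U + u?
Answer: -231279/826 ≈ -280.00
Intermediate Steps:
L(b) = 2 + b (L(b) = 2 + b/1 = 2 + b*1 = 2 + b)
U = -280 (U = ((2 + 3)*(-6 - 1*(-2)))*14 = (5*(-6 + 2))*14 = (5*(-4))*14 = -20*14 = -280)
u = 1/826 ≈ 0.0012107
U + u = -280 + 1/826 = -231279/826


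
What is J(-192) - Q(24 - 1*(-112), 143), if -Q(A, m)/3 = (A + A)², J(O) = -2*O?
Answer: 222336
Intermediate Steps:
Q(A, m) = -12*A² (Q(A, m) = -3*(A + A)² = -3*4*A² = -12*A²)
J(-192) - Q(24 - 1*(-112), 143) = -2*(-192) - (-12)*(24 - 1*(-112))² = 384 - (-12)*(24 + 112)² = 384 - (-12)*136² = 384 - (-12)*18496 = 384 - 1*(-221952) = 384 + 221952 = 222336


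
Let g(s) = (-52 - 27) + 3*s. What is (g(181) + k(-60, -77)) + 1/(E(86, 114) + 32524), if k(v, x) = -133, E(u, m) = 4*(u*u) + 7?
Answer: 20560066/62115 ≈ 331.00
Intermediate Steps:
E(u, m) = 7 + 4*u² (E(u, m) = 4*u² + 7 = 7 + 4*u²)
g(s) = -79 + 3*s
(g(181) + k(-60, -77)) + 1/(E(86, 114) + 32524) = ((-79 + 3*181) - 133) + 1/((7 + 4*86²) + 32524) = ((-79 + 543) - 133) + 1/((7 + 4*7396) + 32524) = (464 - 133) + 1/((7 + 29584) + 32524) = 331 + 1/(29591 + 32524) = 331 + 1/62115 = 20560066/62115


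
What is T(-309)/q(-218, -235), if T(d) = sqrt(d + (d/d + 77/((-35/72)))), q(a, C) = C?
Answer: -2*I*sqrt(2915)/1175 ≈ -0.091899*I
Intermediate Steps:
T(d) = sqrt(-787/5 + d) (T(d) = sqrt(d + (1 + 77/((-35*1/72)))) = sqrt(d + (1 + 77/(-35/72))) = sqrt(d + (1 + 77*(-72/35))) = sqrt(d + (1 - 792/5)) = sqrt(d - 787/5) = sqrt(-787/5 + d))
T(-309)/q(-218, -235) = (sqrt(-3935 + 25*(-309))/5)/(-235) = (sqrt(-3935 - 7725)/5)*(-1/235) = (sqrt(-11660)/5)*(-1/235) = ((2*I*sqrt(2915))/5)*(-1/235) = (2*I*sqrt(2915)/5)*(-1/235) = -2*I*sqrt(2915)/1175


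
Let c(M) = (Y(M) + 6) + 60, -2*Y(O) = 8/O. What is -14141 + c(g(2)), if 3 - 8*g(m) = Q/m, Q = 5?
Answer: -14139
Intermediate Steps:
g(m) = 3/8 - 5/(8*m)
Y(O) = -4/O
c(M) = 66 - 4/M (c(M) = (-4/M + 6) + 60 = (6 - 4/M) + 60 = 66 - 4/M)
-14141 + c(g(2)) = -14141 + (66 - 4*16/(-5 + 3*2)) = -14141 + (66 - 4*16/(-5 + 6)) = -14141 + (66 - 4/((⅛)*(½)*1)) = -14141 + (66 - 4/1/16) = -14141 + (66 - 4*16) = -14141 + (66 - 64) = -14141 + 2 = -14139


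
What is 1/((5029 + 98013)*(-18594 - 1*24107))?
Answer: -1/4399996442 ≈ -2.2727e-10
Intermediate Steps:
1/((5029 + 98013)*(-18594 - 1*24107)) = 1/(103042*(-18594 - 24107)) = (1/103042)/(-42701) = (1/103042)*(-1/42701) = -1/4399996442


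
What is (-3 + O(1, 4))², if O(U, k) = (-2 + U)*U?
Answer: 16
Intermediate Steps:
O(U, k) = U*(-2 + U)
(-3 + O(1, 4))² = (-3 + 1*(-2 + 1))² = (-3 + 1*(-1))² = (-3 - 1)² = (-4)² = 16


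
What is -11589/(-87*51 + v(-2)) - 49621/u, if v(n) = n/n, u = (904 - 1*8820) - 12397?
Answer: 455526113/90108468 ≈ 5.0553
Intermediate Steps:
u = -20313 (u = (904 - 8820) - 12397 = -7916 - 12397 = -20313)
v(n) = 1
-11589/(-87*51 + v(-2)) - 49621/u = -11589/(-87*51 + 1) - 49621/(-20313) = -11589/(-4437 + 1) - 49621*(-1/20313) = -11589/(-4436) + 49621/20313 = -11589*(-1/4436) + 49621/20313 = 11589/4436 + 49621/20313 = 455526113/90108468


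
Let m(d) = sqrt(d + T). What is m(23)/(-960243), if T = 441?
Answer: -4*sqrt(29)/960243 ≈ -2.2433e-5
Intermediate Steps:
m(d) = sqrt(441 + d) (m(d) = sqrt(d + 441) = sqrt(441 + d))
m(23)/(-960243) = sqrt(441 + 23)/(-960243) = sqrt(464)*(-1/960243) = (4*sqrt(29))*(-1/960243) = -4*sqrt(29)/960243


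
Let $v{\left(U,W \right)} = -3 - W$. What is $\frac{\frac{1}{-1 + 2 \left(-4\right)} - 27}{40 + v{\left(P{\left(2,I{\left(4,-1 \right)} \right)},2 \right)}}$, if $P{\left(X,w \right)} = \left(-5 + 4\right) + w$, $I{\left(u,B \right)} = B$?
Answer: $- \frac{244}{315} \approx -0.7746$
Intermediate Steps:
$P{\left(X,w \right)} = -1 + w$
$\frac{\frac{1}{-1 + 2 \left(-4\right)} - 27}{40 + v{\left(P{\left(2,I{\left(4,-1 \right)} \right)},2 \right)}} = \frac{\frac{1}{-1 + 2 \left(-4\right)} - 27}{40 - 5} = \frac{\frac{1}{-1 - 8} - 27}{40 - 5} = \frac{\frac{1}{-9} - 27}{40 - 5} = \frac{- \frac{1}{9} - 27}{35} = \left(- \frac{244}{9}\right) \frac{1}{35} = - \frac{244}{315}$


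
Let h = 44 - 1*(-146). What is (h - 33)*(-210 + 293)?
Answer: 13031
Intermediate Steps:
h = 190 (h = 44 + 146 = 190)
(h - 33)*(-210 + 293) = (190 - 33)*(-210 + 293) = 157*83 = 13031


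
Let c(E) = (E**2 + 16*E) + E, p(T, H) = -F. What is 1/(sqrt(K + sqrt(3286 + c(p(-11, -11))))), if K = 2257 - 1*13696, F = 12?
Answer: -I/sqrt(11439 - sqrt(3226)) ≈ -0.0093732*I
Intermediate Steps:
p(T, H) = -12 (p(T, H) = -1*12 = -12)
c(E) = E**2 + 17*E
K = -11439 (K = 2257 - 13696 = -11439)
1/(sqrt(K + sqrt(3286 + c(p(-11, -11))))) = 1/(sqrt(-11439 + sqrt(3286 - 12*(17 - 12)))) = 1/(sqrt(-11439 + sqrt(3286 - 12*5))) = 1/(sqrt(-11439 + sqrt(3286 - 60))) = 1/(sqrt(-11439 + sqrt(3226))) = 1/sqrt(-11439 + sqrt(3226))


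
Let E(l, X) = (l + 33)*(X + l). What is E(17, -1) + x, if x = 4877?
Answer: 5677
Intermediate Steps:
E(l, X) = (33 + l)*(X + l)
E(17, -1) + x = (17² + 33*(-1) + 33*17 - 1*17) + 4877 = (289 - 33 + 561 - 17) + 4877 = 800 + 4877 = 5677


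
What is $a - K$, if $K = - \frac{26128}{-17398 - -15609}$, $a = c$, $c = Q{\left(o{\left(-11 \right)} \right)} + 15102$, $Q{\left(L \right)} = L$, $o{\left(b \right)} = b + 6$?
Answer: $\frac{26982405}{1789} \approx 15082.0$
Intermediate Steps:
$o{\left(b \right)} = 6 + b$
$c = 15097$ ($c = \left(6 - 11\right) + 15102 = -5 + 15102 = 15097$)
$a = 15097$
$K = \frac{26128}{1789}$ ($K = - \frac{26128}{-17398 + 15609} = - \frac{26128}{-1789} = \left(-26128\right) \left(- \frac{1}{1789}\right) = \frac{26128}{1789} \approx 14.605$)
$a - K = 15097 - \frac{26128}{1789} = \frac{26982405}{1789}$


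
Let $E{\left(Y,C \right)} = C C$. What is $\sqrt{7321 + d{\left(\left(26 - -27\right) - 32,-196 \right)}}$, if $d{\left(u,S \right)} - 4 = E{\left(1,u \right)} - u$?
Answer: $\sqrt{7745} \approx 88.006$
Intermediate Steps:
$E{\left(Y,C \right)} = C^{2}$
$d{\left(u,S \right)} = 4 + u^{2} - u$ ($d{\left(u,S \right)} = 4 + \left(u^{2} - u\right) = 4 + u^{2} - u$)
$\sqrt{7321 + d{\left(\left(26 - -27\right) - 32,-196 \right)}} = \sqrt{7321 + \left(4 + \left(\left(26 - -27\right) - 32\right)^{2} - \left(\left(26 - -27\right) - 32\right)\right)} = \sqrt{7321 + \left(4 + \left(\left(26 + 27\right) - 32\right)^{2} - \left(\left(26 + 27\right) - 32\right)\right)} = \sqrt{7321 + \left(4 + \left(53 - 32\right)^{2} - \left(53 - 32\right)\right)} = \sqrt{7321 + \left(4 + 21^{2} - 21\right)} = \sqrt{7321 + \left(4 + 441 - 21\right)} = \sqrt{7321 + 424} = \sqrt{7745}$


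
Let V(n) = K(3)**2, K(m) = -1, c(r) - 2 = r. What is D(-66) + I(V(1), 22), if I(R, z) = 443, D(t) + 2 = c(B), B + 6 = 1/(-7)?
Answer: 3058/7 ≈ 436.86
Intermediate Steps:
B = -43/7 (B = -6 + 1/(-7) = -6 - 1/7 = -43/7 ≈ -6.1429)
c(r) = 2 + r
D(t) = -43/7 (D(t) = -2 + (2 - 43/7) = -2 - 29/7 = -43/7)
V(n) = 1 (V(n) = (-1)**2 = 1)
D(-66) + I(V(1), 22) = -43/7 + 443 = 3058/7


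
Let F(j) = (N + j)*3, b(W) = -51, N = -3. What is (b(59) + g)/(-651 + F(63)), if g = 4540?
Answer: -4489/471 ≈ -9.5308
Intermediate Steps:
F(j) = -9 + 3*j (F(j) = (-3 + j)*3 = -9 + 3*j)
(b(59) + g)/(-651 + F(63)) = (-51 + 4540)/(-651 + (-9 + 3*63)) = 4489/(-651 + (-9 + 189)) = 4489/(-651 + 180) = 4489/(-471) = 4489*(-1/471) = -4489/471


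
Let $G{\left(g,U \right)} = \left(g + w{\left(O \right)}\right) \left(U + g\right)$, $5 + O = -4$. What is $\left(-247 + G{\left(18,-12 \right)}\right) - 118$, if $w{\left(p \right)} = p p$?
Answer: $229$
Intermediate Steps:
$O = -9$ ($O = -5 - 4 = -9$)
$w{\left(p \right)} = p^{2}$
$G{\left(g,U \right)} = \left(81 + g\right) \left(U + g\right)$ ($G{\left(g,U \right)} = \left(g + \left(-9\right)^{2}\right) \left(U + g\right) = \left(g + 81\right) \left(U + g\right) = \left(81 + g\right) \left(U + g\right)$)
$\left(-247 + G{\left(18,-12 \right)}\right) - 118 = \left(-247 + \left(18^{2} + 81 \left(-12\right) + 81 \cdot 18 - 216\right)\right) - 118 = \left(-247 + \left(324 - 972 + 1458 - 216\right)\right) - 118 = \left(-247 + 594\right) - 118 = 347 - 118 = 229$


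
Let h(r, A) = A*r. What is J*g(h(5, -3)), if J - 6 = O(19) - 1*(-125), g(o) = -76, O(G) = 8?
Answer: -10564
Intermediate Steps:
J = 139 (J = 6 + (8 - 1*(-125)) = 6 + (8 + 125) = 6 + 133 = 139)
J*g(h(5, -3)) = 139*(-76) = -10564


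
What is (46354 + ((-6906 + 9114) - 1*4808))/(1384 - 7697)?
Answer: -43754/6313 ≈ -6.9308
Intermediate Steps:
(46354 + ((-6906 + 9114) - 1*4808))/(1384 - 7697) = (46354 + (2208 - 4808))/(-6313) = (46354 - 2600)*(-1/6313) = 43754*(-1/6313) = -43754/6313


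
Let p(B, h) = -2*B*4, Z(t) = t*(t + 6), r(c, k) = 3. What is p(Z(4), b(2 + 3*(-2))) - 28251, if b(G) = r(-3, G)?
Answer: -28571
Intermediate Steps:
b(G) = 3
Z(t) = t*(6 + t)
p(B, h) = -8*B
p(Z(4), b(2 + 3*(-2))) - 28251 = -32*(6 + 4) - 28251 = -32*10 - 28251 = -8*40 - 28251 = -320 - 28251 = -28571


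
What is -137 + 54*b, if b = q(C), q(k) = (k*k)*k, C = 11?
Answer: 71737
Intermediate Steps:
q(k) = k**3 (q(k) = k**2*k = k**3)
b = 1331 (b = 11**3 = 1331)
-137 + 54*b = -137 + 54*1331 = -137 + 71874 = 71737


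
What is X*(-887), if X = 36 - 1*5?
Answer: -27497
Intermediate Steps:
X = 31 (X = 36 - 5 = 31)
X*(-887) = 31*(-887) = -27497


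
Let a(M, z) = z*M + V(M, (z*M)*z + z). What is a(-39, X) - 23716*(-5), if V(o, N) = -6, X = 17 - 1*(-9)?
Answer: 117560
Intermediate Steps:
X = 26 (X = 17 + 9 = 26)
a(M, z) = -6 + M*z (a(M, z) = z*M - 6 = M*z - 6 = -6 + M*z)
a(-39, X) - 23716*(-5) = (-6 - 39*26) - 23716*(-5) = (-6 - 1014) - 847*(-140) = -1020 + 118580 = 117560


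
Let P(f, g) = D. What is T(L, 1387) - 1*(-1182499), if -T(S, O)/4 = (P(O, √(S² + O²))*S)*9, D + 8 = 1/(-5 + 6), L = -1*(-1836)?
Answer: 1645171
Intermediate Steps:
L = 1836
D = -7 (D = -8 + 1/(-5 + 6) = -8 + 1/1 = -8 + 1 = -7)
P(f, g) = -7
T(S, O) = 252*S (T(S, O) = -4*(-7*S)*9 = -(-252)*S = 252*S)
T(L, 1387) - 1*(-1182499) = 252*1836 - 1*(-1182499) = 462672 + 1182499 = 1645171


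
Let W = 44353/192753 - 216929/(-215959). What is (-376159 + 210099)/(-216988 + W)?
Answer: 1728134323947405/2258113194868103 ≈ 0.76530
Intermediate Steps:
W = 51392145064/41626745127 (W = 44353*(1/192753) - 216929*(-1/215959) = 44353/192753 + 216929/215959 = 51392145064/41626745127 ≈ 1.2346)
(-376159 + 210099)/(-216988 + W) = (-376159 + 210099)/(-216988 + 51392145064/41626745127) = -166060/(-9032452779472412/41626745127) = -166060*(-41626745127/9032452779472412) = 1728134323947405/2258113194868103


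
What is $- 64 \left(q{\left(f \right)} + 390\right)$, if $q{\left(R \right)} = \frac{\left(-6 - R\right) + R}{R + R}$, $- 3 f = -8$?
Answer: $-24888$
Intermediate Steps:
$f = \frac{8}{3}$ ($f = \left(- \frac{1}{3}\right) \left(-8\right) = \frac{8}{3} \approx 2.6667$)
$q{\left(R \right)} = - \frac{3}{R}$ ($q{\left(R \right)} = - \frac{6}{2 R} = - 6 \frac{1}{2 R} = - \frac{3}{R}$)
$- 64 \left(q{\left(f \right)} + 390\right) = - 64 \left(- \frac{3}{\frac{8}{3}} + 390\right) = - 64 \left(\left(-3\right) \frac{3}{8} + 390\right) = - 64 \left(- \frac{9}{8} + 390\right) = \left(-64\right) \frac{3111}{8} = -24888$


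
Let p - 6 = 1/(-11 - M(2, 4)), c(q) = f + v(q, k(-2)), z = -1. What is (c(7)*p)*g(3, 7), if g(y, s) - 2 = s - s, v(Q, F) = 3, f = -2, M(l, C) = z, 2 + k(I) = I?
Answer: 59/5 ≈ 11.800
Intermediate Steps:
k(I) = -2 + I
M(l, C) = -1
c(q) = 1 (c(q) = -2 + 3 = 1)
g(y, s) = 2 (g(y, s) = 2 + (s - s) = 2 + 0 = 2)
p = 59/10 (p = 6 + 1/(-11 - 1*(-1)) = 6 + 1/(-11 + 1) = 6 + 1/(-10) = 6 - ⅒ = 59/10 ≈ 5.9000)
(c(7)*p)*g(3, 7) = (1*(59/10))*2 = (59/10)*2 = 59/5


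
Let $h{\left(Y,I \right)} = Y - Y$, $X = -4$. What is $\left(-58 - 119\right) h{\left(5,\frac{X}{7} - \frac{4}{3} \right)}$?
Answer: $0$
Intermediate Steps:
$h{\left(Y,I \right)} = 0$
$\left(-58 - 119\right) h{\left(5,\frac{X}{7} - \frac{4}{3} \right)} = \left(-58 - 119\right) 0 = \left(-177\right) 0 = 0$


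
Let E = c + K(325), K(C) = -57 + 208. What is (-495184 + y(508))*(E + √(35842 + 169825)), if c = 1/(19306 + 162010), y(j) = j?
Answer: -3385898552673/45329 - 494676*√205667 ≈ -2.9903e+8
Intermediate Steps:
K(C) = 151
c = 1/181316 ≈ 5.5152e-6
E = 27378717/181316 (E = 1/181316 + 151 = 27378717/181316 ≈ 151.00)
(-495184 + y(508))*(E + √(35842 + 169825)) = (-495184 + 508)*(27378717/181316 + √(35842 + 169825)) = -494676*(27378717/181316 + √205667) = -3385898552673/45329 - 494676*√205667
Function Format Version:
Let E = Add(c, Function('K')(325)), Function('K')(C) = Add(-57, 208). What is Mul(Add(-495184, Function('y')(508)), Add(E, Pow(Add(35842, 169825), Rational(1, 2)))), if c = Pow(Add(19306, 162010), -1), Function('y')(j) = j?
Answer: Add(Rational(-3385898552673, 45329), Mul(-494676, Pow(205667, Rational(1, 2)))) ≈ -2.9903e+8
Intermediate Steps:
Function('K')(C) = 151
c = Rational(1, 181316) (c = Pow(181316, -1) = Rational(1, 181316) ≈ 5.5152e-6)
E = Rational(27378717, 181316) (E = Add(Rational(1, 181316), 151) = Rational(27378717, 181316) ≈ 151.00)
Mul(Add(-495184, Function('y')(508)), Add(E, Pow(Add(35842, 169825), Rational(1, 2)))) = Mul(Add(-495184, 508), Add(Rational(27378717, 181316), Pow(Add(35842, 169825), Rational(1, 2)))) = Mul(-494676, Add(Rational(27378717, 181316), Pow(205667, Rational(1, 2)))) = Add(Rational(-3385898552673, 45329), Mul(-494676, Pow(205667, Rational(1, 2))))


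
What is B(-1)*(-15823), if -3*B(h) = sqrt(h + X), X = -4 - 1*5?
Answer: 15823*I*sqrt(10)/3 ≈ 16679.0*I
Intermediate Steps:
X = -9 (X = -4 - 5 = -9)
B(h) = -sqrt(-9 + h)/3 (B(h) = -sqrt(h - 9)/3 = -sqrt(-9 + h)/3)
B(-1)*(-15823) = -sqrt(-9 - 1)/3*(-15823) = -I*sqrt(10)/3*(-15823) = 15823*I*sqrt(10)/3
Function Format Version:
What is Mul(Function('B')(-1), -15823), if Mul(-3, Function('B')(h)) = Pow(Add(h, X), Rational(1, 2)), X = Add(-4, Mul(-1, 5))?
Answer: Mul(Rational(15823, 3), I, Pow(10, Rational(1, 2))) ≈ Mul(16679., I)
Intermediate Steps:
X = -9 (X = Add(-4, -5) = -9)
Function('B')(h) = Mul(Rational(-1, 3), Pow(Add(-9, h), Rational(1, 2))) (Function('B')(h) = Mul(Rational(-1, 3), Pow(Add(h, -9), Rational(1, 2))) = Mul(Rational(-1, 3), Pow(Add(-9, h), Rational(1, 2))))
Mul(Function('B')(-1), -15823) = Mul(Mul(Rational(-1, 3), Pow(Add(-9, -1), Rational(1, 2))), -15823) = Mul(Mul(Rational(-1, 3), Pow(-10, Rational(1, 2))), -15823) = Mul(Mul(Rational(-1, 3), Mul(I, Pow(10, Rational(1, 2)))), -15823) = Mul(Mul(Rational(-1, 3), I, Pow(10, Rational(1, 2))), -15823) = Mul(Rational(15823, 3), I, Pow(10, Rational(1, 2)))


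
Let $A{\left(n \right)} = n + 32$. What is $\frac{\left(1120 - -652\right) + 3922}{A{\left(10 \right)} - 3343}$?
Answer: $- \frac{5694}{3301} \approx -1.7249$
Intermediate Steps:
$A{\left(n \right)} = 32 + n$
$\frac{\left(1120 - -652\right) + 3922}{A{\left(10 \right)} - 3343} = \frac{\left(1120 - -652\right) + 3922}{\left(32 + 10\right) - 3343} = \frac{\left(1120 + 652\right) + 3922}{42 - 3343} = \frac{1772 + 3922}{-3301} = 5694 \left(- \frac{1}{3301}\right) = - \frac{5694}{3301}$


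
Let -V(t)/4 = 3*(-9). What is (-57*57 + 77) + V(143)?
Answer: -3064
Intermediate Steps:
V(t) = 108 (V(t) = -12*(-9) = -4*(-27) = 108)
(-57*57 + 77) + V(143) = (-57*57 + 77) + 108 = (-3249 + 77) + 108 = -3172 + 108 = -3064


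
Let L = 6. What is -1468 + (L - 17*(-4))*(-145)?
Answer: -12198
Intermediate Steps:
-1468 + (L - 17*(-4))*(-145) = -1468 + (6 - 17*(-4))*(-145) = -1468 + (6 + 68)*(-145) = -1468 + 74*(-145) = -1468 - 10730 = -12198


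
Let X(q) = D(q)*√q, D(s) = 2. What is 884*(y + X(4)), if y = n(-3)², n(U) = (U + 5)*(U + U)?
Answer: 130832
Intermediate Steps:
n(U) = 2*U*(5 + U) (n(U) = (5 + U)*(2*U) = 2*U*(5 + U))
y = 144 (y = (2*(-3)*(5 - 3))² = (2*(-3)*2)² = (-12)² = 144)
X(q) = 2*√q
884*(y + X(4)) = 884*(144 + 2*√4) = 884*(144 + 2*2) = 884*(144 + 4) = 884*148 = 130832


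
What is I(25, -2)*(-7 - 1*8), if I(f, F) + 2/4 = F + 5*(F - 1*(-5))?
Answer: -375/2 ≈ -187.50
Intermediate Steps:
I(f, F) = 49/2 + 6*F (I(f, F) = -½ + (F + 5*(F - 1*(-5))) = -½ + (F + 5*(F + 5)) = -½ + (F + 5*(5 + F)) = -½ + (F + (25 + 5*F)) = -½ + (25 + 6*F) = 49/2 + 6*F)
I(25, -2)*(-7 - 1*8) = (49/2 + 6*(-2))*(-7 - 1*8) = (49/2 - 12)*(-7 - 8) = (25/2)*(-15) = -375/2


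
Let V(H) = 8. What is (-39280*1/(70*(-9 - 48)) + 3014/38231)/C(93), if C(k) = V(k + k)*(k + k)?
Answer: 75686977/11349101736 ≈ 0.0066690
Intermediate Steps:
C(k) = 16*k (C(k) = 8*(k + k) = 8*(2*k) = 16*k)
(-39280*1/(70*(-9 - 48)) + 3014/38231)/C(93) = (-39280*1/(70*(-9 - 48)) + 3014/38231)/((16*93)) = (-39280/((-57*70)) + 3014*(1/38231))/1488 = (-39280/(-3990) + 3014/38231)*(1/1488) = (-39280*(-1/3990) + 3014/38231)*(1/1488) = (3928/399 + 3014/38231)*(1/1488) = (151373954/15254169)*(1/1488) = 75686977/11349101736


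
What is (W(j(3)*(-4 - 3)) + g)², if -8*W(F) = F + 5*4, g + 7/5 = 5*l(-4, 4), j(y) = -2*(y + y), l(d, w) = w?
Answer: 784/25 ≈ 31.360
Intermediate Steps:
j(y) = -4*y
g = 93/5 (g = -7/5 + 5*4 = -7/5 + 20 = 93/5 ≈ 18.600)
W(F) = -5/2 - F/8 (W(F) = -(F + 5*4)/8 = -(F + 20)/8 = -(20 + F)/8 = -5/2 - F/8)
(W(j(3)*(-4 - 3)) + g)² = ((-5/2 - (-4*3)*(-4 - 3)/8) + 93/5)² = ((-5/2 - (-3)*(-7)/2) + 93/5)² = ((-5/2 - ⅛*84) + 93/5)² = ((-5/2 - 21/2) + 93/5)² = (-13 + 93/5)² = (28/5)² = 784/25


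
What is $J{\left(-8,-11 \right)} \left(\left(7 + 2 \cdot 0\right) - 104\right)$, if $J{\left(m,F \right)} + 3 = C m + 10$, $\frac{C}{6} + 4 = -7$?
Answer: $-51895$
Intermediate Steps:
$C = -66$ ($C = -24 + 6 \left(-7\right) = -24 - 42 = -66$)
$J{\left(m,F \right)} = 7 - 66 m$ ($J{\left(m,F \right)} = -3 - \left(-10 + 66 m\right) = 7 - 66 m$)
$J{\left(-8,-11 \right)} \left(\left(7 + 2 \cdot 0\right) - 104\right) = \left(7 - -528\right) \left(\left(7 + 2 \cdot 0\right) - 104\right) = \left(7 + 528\right) \left(\left(7 + 0\right) - 104\right) = 535 \left(7 - 104\right) = 535 \left(-97\right) = -51895$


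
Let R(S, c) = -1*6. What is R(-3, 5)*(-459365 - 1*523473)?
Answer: 5897028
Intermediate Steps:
R(S, c) = -6
R(-3, 5)*(-459365 - 1*523473) = -6*(-459365 - 1*523473) = -6*(-459365 - 523473) = -6*(-982838) = 5897028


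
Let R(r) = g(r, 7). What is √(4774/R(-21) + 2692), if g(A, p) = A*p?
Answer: 5*√46914/21 ≈ 51.571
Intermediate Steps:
R(r) = 7*r (R(r) = r*7 = 7*r)
√(4774/R(-21) + 2692) = √(4774/((7*(-21))) + 2692) = √(4774/(-147) + 2692) = √(4774*(-1/147) + 2692) = √(-682/21 + 2692) = √(55850/21) = 5*√46914/21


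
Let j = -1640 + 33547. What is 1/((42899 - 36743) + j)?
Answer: 1/38063 ≈ 2.6272e-5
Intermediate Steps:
j = 31907
1/((42899 - 36743) + j) = 1/((42899 - 36743) + 31907) = 1/(6156 + 31907) = 1/38063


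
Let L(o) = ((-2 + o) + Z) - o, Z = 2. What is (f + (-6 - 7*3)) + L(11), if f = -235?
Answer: -262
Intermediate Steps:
L(o) = 0 (L(o) = ((-2 + o) + 2) - o = o - o = 0)
(f + (-6 - 7*3)) + L(11) = (-235 + (-6 - 7*3)) + 0 = (-235 + (-6 - 21)) + 0 = (-235 - 27) + 0 = -262 + 0 = -262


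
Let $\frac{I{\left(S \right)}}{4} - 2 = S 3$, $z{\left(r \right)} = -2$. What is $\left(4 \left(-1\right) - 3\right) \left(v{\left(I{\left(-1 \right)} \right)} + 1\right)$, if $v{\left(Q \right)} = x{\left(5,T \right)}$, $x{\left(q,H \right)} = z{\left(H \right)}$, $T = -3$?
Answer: $7$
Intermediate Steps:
$I{\left(S \right)} = 8 + 12 S$ ($I{\left(S \right)} = 8 + 4 S 3 = 8 + 4 \cdot 3 S = 8 + 12 S$)
$x{\left(q,H \right)} = -2$
$v{\left(Q \right)} = -2$
$\left(4 \left(-1\right) - 3\right) \left(v{\left(I{\left(-1 \right)} \right)} + 1\right) = \left(4 \left(-1\right) - 3\right) \left(-2 + 1\right) = \left(-4 - 3\right) \left(-1\right) = \left(-7\right) \left(-1\right) = 7$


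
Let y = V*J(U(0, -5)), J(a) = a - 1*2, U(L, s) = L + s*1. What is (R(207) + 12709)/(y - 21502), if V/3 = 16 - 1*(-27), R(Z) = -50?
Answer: -12659/22405 ≈ -0.56501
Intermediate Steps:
U(L, s) = L + s
J(a) = -2 + a (J(a) = a - 2 = -2 + a)
V = 129 (V = 3*(16 - 1*(-27)) = 3*(16 + 27) = 3*43 = 129)
y = -903 (y = 129*(-2 + (0 - 5)) = 129*(-2 - 5) = 129*(-7) = -903)
(R(207) + 12709)/(y - 21502) = (-50 + 12709)/(-903 - 21502) = 12659/(-22405) = 12659*(-1/22405) = -12659/22405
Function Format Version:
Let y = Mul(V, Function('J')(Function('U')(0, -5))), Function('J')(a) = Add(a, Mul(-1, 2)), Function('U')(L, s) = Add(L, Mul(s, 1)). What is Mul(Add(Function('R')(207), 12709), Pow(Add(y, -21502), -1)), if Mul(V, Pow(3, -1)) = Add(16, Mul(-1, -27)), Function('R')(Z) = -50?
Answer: Rational(-12659, 22405) ≈ -0.56501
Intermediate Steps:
Function('U')(L, s) = Add(L, s)
Function('J')(a) = Add(-2, a) (Function('J')(a) = Add(a, -2) = Add(-2, a))
V = 129 (V = Mul(3, Add(16, Mul(-1, -27))) = Mul(3, Add(16, 27)) = Mul(3, 43) = 129)
y = -903 (y = Mul(129, Add(-2, Add(0, -5))) = Mul(129, Add(-2, -5)) = Mul(129, -7) = -903)
Mul(Add(Function('R')(207), 12709), Pow(Add(y, -21502), -1)) = Mul(Add(-50, 12709), Pow(Add(-903, -21502), -1)) = Mul(12659, Pow(-22405, -1)) = Mul(12659, Rational(-1, 22405)) = Rational(-12659, 22405)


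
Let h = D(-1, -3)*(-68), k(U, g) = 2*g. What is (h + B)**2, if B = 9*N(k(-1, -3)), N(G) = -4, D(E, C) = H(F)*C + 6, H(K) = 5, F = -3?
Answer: 331776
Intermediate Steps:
D(E, C) = 6 + 5*C (D(E, C) = 5*C + 6 = 6 + 5*C)
h = 612 (h = (6 + 5*(-3))*(-68) = (6 - 15)*(-68) = -9*(-68) = 612)
B = -36 (B = 9*(-4) = -36)
(h + B)**2 = (612 - 36)**2 = 576**2 = 331776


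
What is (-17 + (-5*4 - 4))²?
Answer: 1681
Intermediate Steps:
(-17 + (-5*4 - 4))² = (-17 + (-20 - 4))² = (-17 - 24)² = (-41)² = 1681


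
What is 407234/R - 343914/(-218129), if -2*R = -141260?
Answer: 56560095503/7703225635 ≈ 7.3424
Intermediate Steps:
R = 70630 (R = -½*(-141260) = 70630)
407234/R - 343914/(-218129) = 407234/70630 - 343914/(-218129) = 407234*(1/70630) - 343914*(-1/218129) = 203617/35315 + 343914/218129 = 56560095503/7703225635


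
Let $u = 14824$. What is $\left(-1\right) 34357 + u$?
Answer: $-19533$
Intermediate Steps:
$\left(-1\right) 34357 + u = \left(-1\right) 34357 + 14824 = -34357 + 14824 = -19533$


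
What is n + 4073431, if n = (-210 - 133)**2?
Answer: 4191080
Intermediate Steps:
n = 117649 (n = (-343)**2 = 117649)
n + 4073431 = 117649 + 4073431 = 4191080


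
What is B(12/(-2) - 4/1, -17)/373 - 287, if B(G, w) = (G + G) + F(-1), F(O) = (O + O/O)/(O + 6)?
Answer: -107071/373 ≈ -287.05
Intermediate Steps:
F(O) = (1 + O)/(6 + O) (F(O) = (O + 1)/(6 + O) = (1 + O)/(6 + O))
B(G, w) = 2*G (B(G, w) = (G + G) + (1 - 1)/(6 - 1) = 2*G + 0/5 = 2*G + (1/5)*0 = 2*G + 0 = 2*G)
B(12/(-2) - 4/1, -17)/373 - 287 = (2*(12/(-2) - 4/1))/373 - 287 = (2*(12*(-1/2) - 4*1))*(1/373) - 287 = (2*(-6 - 4))*(1/373) - 287 = (2*(-10))*(1/373) - 287 = -20*1/373 - 287 = -20/373 - 287 = -107071/373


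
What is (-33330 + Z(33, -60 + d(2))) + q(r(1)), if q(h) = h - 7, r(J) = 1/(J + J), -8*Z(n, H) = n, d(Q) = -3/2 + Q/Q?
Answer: -266725/8 ≈ -33341.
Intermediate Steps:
d(Q) = -1/2 (d(Q) = -3*1/2 + 1 = -3/2 + 1 = -1/2)
Z(n, H) = -n/8
r(J) = 1/(2*J)
q(h) = -7 + h
(-33330 + Z(33, -60 + d(2))) + q(r(1)) = (-33330 - 1/8*33) + (-7 + (1/2)/1) = (-33330 - 33/8) + (-7 + (1/2)*1) = -266673/8 + (-7 + 1/2) = -266673/8 - 13/2 = -266725/8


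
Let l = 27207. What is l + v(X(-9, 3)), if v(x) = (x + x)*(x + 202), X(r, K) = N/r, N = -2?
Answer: 2211047/81 ≈ 27297.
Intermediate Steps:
X(r, K) = -2/r
v(x) = 2*x*(202 + x) (v(x) = (2*x)*(202 + x) = 2*x*(202 + x))
l + v(X(-9, 3)) = 27207 + 2*(-2/(-9))*(202 - 2/(-9)) = 27207 + 2*(-2*(-⅑))*(202 - 2*(-⅑)) = 27207 + 2*(2/9)*(202 + 2/9) = 27207 + 2*(2/9)*(1820/9) = 27207 + 7280/81 = 2211047/81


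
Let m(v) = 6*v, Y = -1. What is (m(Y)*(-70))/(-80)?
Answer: -21/4 ≈ -5.2500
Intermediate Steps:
(m(Y)*(-70))/(-80) = ((6*(-1))*(-70))/(-80) = -6*(-70)*(-1/80) = 420*(-1/80) = -21/4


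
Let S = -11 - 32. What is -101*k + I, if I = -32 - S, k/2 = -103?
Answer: 20817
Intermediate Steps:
k = -206 (k = 2*(-103) = -206)
S = -43
I = 11 (I = -32 - 1*(-43) = -32 + 43 = 11)
-101*k + I = -101*(-206) + 11 = 20806 + 11 = 20817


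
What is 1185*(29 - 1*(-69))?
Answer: 116130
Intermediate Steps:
1185*(29 - 1*(-69)) = 1185*(29 + 69) = 1185*98 = 116130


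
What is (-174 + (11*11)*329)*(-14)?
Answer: -554890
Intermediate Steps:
(-174 + (11*11)*329)*(-14) = (-174 + 121*329)*(-14) = (-174 + 39809)*(-14) = 39635*(-14) = -554890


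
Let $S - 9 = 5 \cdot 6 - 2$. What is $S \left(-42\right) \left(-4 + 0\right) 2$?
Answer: $12432$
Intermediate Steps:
$S = 37$ ($S = 9 + \left(5 \cdot 6 - 2\right) = 9 + \left(30 - 2\right) = 9 + 28 = 37$)
$S \left(-42\right) \left(-4 + 0\right) 2 = 37 \left(-42\right) \left(-4 + 0\right) 2 = - 1554 \left(\left(-4\right) 2\right) = \left(-1554\right) \left(-8\right) = 12432$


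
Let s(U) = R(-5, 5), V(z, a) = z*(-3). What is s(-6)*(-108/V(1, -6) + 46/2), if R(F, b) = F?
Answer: -295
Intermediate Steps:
V(z, a) = -3*z
s(U) = -5
s(-6)*(-108/V(1, -6) + 46/2) = -5*(-108/((-3*1)) + 46/2) = -5*(-108/(-3) + 46*(1/2)) = -5*(-108*(-1/3) + 23) = -5*(36 + 23) = -5*59 = -295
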